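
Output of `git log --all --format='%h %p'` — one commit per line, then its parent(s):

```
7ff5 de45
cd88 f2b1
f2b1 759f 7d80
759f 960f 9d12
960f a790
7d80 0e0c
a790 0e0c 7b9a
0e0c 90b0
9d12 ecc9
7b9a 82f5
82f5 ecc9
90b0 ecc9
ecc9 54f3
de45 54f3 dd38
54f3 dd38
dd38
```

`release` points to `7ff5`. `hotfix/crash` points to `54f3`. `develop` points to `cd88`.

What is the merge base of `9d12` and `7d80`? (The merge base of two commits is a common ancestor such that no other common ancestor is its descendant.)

ecc9

Ancestors of 9d12: {54f3, 9d12, dd38, ecc9}.
Ancestors of 7d80: {0e0c, 54f3, 7d80, 90b0, dd38, ecc9}.
Common ancestors: {54f3, dd38, ecc9}.
Among these, ecc9 is not an ancestor of any other common ancestor — it is the merge base.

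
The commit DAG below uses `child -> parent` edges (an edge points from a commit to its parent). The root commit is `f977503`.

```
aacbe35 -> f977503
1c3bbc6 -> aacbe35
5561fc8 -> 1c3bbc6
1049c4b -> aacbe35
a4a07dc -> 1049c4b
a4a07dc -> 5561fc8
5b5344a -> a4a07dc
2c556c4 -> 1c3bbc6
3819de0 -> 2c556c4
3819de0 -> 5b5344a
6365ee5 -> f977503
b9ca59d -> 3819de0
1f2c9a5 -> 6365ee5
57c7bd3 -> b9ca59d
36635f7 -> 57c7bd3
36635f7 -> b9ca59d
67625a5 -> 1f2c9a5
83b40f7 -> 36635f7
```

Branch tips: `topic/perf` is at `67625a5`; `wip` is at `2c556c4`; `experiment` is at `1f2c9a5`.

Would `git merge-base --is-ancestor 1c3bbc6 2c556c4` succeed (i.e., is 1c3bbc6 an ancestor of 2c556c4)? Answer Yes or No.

Ancestors of 2c556c4 (commits reachable by following parents): {1c3bbc6, 2c556c4, aacbe35, f977503}.
1c3bbc6 is in that set, so it is an ancestor of 2c556c4.

Yes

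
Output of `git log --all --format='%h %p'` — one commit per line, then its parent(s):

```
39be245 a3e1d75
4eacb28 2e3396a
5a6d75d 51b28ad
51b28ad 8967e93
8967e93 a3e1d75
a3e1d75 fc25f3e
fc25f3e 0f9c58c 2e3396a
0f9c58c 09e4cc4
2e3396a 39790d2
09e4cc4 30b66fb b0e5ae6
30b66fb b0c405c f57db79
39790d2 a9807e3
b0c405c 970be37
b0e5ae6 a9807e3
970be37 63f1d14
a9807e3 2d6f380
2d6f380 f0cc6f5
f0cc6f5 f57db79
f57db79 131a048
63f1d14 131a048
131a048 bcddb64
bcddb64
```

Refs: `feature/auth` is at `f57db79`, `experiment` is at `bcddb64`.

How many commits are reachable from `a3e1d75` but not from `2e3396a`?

9

Reachable from a3e1d75: {09e4cc4, 0f9c58c, 131a048, 2d6f380, 2e3396a, 30b66fb, 39790d2, 63f1d14, 970be37, a3e1d75, a9807e3, b0c405c, b0e5ae6, bcddb64, f0cc6f5, f57db79, fc25f3e}.
Reachable from 2e3396a: {131a048, 2d6f380, 2e3396a, 39790d2, a9807e3, bcddb64, f0cc6f5, f57db79}.
In a3e1d75's history but not 2e3396a's: {09e4cc4, 0f9c58c, 30b66fb, 63f1d14, 970be37, a3e1d75, b0c405c, b0e5ae6, fc25f3e} — 9 commits.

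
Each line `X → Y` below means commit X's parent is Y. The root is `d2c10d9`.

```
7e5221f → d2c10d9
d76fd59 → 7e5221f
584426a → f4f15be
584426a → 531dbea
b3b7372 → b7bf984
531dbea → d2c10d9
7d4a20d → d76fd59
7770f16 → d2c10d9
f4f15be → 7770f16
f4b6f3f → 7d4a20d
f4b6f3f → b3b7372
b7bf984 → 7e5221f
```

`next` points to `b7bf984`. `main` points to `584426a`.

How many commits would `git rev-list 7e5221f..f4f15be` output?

Reachable from f4f15be: {7770f16, d2c10d9, f4f15be}.
Reachable from 7e5221f: {7e5221f, d2c10d9}.
In f4f15be's history but not 7e5221f's: {7770f16, f4f15be} — 2 commits.

2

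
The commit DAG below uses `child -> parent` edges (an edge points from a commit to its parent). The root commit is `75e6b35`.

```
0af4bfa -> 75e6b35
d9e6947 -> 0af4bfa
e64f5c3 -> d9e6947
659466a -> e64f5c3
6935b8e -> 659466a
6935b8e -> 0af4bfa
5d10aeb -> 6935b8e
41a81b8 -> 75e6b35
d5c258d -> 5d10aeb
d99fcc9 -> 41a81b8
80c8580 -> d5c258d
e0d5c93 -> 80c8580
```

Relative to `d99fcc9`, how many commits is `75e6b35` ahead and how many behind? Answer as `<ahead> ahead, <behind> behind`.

Reachable from 75e6b35: {75e6b35}.
Reachable from d99fcc9: {41a81b8, 75e6b35, d99fcc9}.
Only in 75e6b35's history (ahead): {} — 0.
Only in d99fcc9's history (behind): {41a81b8, d99fcc9} — 2.

0 ahead, 2 behind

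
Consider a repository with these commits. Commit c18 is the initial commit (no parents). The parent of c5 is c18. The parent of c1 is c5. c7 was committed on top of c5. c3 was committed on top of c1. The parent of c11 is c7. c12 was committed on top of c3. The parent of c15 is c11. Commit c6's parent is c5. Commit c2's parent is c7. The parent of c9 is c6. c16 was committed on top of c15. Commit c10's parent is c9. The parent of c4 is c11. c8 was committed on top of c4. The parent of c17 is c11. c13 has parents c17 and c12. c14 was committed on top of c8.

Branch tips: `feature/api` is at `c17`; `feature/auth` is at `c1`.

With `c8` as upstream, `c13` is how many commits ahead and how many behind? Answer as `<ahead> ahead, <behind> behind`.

Reachable from c13: {c1, c11, c12, c13, c17, c18, c3, c5, c7}.
Reachable from c8: {c11, c18, c4, c5, c7, c8}.
Only in c13's history (ahead): {c1, c12, c13, c17, c3} — 5.
Only in c8's history (behind): {c4, c8} — 2.

5 ahead, 2 behind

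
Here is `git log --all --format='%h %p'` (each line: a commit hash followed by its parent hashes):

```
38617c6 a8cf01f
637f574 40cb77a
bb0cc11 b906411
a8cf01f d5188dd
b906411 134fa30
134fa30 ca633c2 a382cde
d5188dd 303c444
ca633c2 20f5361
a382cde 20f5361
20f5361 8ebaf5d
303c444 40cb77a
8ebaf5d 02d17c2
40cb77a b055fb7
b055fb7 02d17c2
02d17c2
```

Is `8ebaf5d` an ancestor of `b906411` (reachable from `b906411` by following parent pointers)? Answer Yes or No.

Ancestors of b906411 (commits reachable by following parents): {02d17c2, 134fa30, 20f5361, 8ebaf5d, a382cde, b906411, ca633c2}.
8ebaf5d is in that set, so it is an ancestor of b906411.

Yes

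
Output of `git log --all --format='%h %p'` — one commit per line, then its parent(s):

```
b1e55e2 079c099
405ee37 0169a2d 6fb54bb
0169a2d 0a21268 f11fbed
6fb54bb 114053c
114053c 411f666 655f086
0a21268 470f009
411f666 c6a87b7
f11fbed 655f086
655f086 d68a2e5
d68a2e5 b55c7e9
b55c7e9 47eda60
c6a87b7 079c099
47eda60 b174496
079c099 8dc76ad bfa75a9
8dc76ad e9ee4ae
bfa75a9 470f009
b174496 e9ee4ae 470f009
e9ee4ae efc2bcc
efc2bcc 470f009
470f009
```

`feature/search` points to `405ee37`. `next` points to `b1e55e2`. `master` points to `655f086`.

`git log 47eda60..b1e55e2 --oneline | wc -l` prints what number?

4

Reachable from b1e55e2: {079c099, 470f009, 8dc76ad, b1e55e2, bfa75a9, e9ee4ae, efc2bcc}.
Reachable from 47eda60: {470f009, 47eda60, b174496, e9ee4ae, efc2bcc}.
In b1e55e2's history but not 47eda60's: {079c099, 8dc76ad, b1e55e2, bfa75a9} — 4 commits.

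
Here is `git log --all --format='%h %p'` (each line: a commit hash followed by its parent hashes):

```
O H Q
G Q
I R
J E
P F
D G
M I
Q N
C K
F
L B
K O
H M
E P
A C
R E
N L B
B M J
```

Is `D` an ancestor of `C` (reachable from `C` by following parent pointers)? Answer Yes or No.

No

Ancestors of C: {B, C, E, F, H, I, J, K, L, M, N, O, P, Q, R}.
D is not in that set, so it is not an ancestor of C.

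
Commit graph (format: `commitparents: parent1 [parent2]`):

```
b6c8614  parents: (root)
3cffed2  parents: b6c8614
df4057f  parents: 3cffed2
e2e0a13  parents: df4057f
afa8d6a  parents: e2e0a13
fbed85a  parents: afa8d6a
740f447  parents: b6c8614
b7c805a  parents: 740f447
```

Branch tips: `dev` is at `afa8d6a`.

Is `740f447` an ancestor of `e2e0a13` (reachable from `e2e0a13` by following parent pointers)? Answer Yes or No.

No

Ancestors of e2e0a13: {3cffed2, b6c8614, df4057f, e2e0a13}.
740f447 is not in that set, so it is not an ancestor of e2e0a13.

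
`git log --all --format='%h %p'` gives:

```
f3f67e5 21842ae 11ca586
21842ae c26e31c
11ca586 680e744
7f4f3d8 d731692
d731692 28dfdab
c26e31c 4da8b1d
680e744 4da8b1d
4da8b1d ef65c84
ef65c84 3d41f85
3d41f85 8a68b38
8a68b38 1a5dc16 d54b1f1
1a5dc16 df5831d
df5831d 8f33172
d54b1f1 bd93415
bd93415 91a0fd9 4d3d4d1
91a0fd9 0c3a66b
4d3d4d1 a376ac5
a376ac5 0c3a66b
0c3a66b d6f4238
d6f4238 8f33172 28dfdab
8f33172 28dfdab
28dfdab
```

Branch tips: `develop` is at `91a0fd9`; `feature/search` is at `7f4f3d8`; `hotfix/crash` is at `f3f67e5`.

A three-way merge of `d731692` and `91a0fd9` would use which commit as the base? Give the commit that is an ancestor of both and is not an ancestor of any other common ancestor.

28dfdab

Ancestors of d731692: {28dfdab, d731692}.
Ancestors of 91a0fd9: {0c3a66b, 28dfdab, 8f33172, 91a0fd9, d6f4238}.
Common ancestors: {28dfdab}.
The only common ancestor is 28dfdab, so it is the merge base.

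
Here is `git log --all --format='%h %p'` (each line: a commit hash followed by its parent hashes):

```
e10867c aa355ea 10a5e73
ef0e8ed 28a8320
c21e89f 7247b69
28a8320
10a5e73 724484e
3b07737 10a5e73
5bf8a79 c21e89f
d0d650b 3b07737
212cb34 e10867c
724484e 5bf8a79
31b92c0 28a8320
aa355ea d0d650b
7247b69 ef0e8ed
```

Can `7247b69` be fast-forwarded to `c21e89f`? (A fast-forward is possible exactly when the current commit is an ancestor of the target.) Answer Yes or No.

A fast-forward from 7247b69 to c21e89f is possible iff 7247b69 is an ancestor of c21e89f.
Ancestors of c21e89f: {28a8320, 7247b69, c21e89f, ef0e8ed}.
7247b69 is among them, so fast-forward is possible.

Yes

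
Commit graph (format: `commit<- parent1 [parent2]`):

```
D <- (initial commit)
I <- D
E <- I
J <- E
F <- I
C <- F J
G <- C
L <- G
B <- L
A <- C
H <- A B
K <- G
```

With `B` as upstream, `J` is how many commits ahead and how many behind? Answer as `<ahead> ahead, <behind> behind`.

Reachable from J: {D, E, I, J}.
Reachable from B: {B, C, D, E, F, G, I, J, L}.
Only in J's history (ahead): {} — 0.
Only in B's history (behind): {B, C, F, G, L} — 5.

0 ahead, 5 behind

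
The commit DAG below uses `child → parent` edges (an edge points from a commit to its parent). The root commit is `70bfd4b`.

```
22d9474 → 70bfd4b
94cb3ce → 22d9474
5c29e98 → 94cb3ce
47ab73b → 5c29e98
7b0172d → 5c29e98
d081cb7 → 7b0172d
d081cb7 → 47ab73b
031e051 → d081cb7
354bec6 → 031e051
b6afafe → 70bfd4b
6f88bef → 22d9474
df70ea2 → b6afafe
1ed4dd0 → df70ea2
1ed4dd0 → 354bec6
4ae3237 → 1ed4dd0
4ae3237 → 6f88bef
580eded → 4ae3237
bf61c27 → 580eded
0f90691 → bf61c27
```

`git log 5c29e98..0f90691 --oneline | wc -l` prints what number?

Reachable from 0f90691: {031e051, 0f90691, 1ed4dd0, 22d9474, 354bec6, 47ab73b, 4ae3237, 580eded, 5c29e98, 6f88bef, 70bfd4b, 7b0172d, 94cb3ce, b6afafe, bf61c27, d081cb7, df70ea2}.
Reachable from 5c29e98: {22d9474, 5c29e98, 70bfd4b, 94cb3ce}.
In 0f90691's history but not 5c29e98's: {031e051, 0f90691, 1ed4dd0, 354bec6, 47ab73b, 4ae3237, 580eded, 6f88bef, 7b0172d, b6afafe, bf61c27, d081cb7, df70ea2} — 13 commits.

13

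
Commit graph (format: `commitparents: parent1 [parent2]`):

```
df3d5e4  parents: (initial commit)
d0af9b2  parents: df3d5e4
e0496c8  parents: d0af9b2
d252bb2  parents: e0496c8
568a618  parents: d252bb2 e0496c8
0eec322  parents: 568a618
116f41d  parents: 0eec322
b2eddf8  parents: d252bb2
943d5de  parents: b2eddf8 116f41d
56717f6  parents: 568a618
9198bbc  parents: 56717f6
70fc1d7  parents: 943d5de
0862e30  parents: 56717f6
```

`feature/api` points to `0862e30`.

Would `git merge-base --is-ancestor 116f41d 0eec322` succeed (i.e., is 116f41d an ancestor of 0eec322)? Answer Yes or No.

No

Ancestors of 0eec322: {0eec322, 568a618, d0af9b2, d252bb2, df3d5e4, e0496c8}.
116f41d is not in that set, so it is not an ancestor of 0eec322.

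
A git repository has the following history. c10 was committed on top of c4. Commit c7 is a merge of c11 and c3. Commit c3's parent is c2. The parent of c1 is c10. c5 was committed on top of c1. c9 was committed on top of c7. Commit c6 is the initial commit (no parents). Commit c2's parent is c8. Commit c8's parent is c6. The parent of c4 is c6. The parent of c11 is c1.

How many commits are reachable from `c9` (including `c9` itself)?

10

Walking parent pointers from c9: reachable set = {c1, c10, c11, c2, c3, c4, c6, c7, c8, c9}.
That is 10 commits.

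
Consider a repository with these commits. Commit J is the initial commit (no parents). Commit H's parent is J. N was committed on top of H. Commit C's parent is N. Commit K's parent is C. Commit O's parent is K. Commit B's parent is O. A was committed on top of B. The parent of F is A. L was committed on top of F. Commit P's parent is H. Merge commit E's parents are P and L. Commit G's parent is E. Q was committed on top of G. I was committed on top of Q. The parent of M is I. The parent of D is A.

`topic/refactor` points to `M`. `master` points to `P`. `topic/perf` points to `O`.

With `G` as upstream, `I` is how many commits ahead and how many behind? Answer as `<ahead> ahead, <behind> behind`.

2 ahead, 0 behind

Reachable from I: {A, B, C, E, F, G, H, I, J, K, L, N, O, P, Q}.
Reachable from G: {A, B, C, E, F, G, H, J, K, L, N, O, P}.
Only in I's history (ahead): {I, Q} — 2.
Only in G's history (behind): {} — 0.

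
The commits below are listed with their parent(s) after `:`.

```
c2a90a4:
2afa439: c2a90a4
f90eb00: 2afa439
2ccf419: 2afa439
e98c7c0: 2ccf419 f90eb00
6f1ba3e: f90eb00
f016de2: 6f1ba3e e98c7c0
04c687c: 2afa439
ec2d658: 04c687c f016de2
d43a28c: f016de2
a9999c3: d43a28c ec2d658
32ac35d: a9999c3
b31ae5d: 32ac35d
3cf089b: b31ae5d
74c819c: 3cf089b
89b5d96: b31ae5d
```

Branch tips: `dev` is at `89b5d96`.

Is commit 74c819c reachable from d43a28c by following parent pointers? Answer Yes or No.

No

Ancestors of d43a28c: {2afa439, 2ccf419, 6f1ba3e, c2a90a4, d43a28c, e98c7c0, f016de2, f90eb00}.
74c819c is not in that set, so it is not an ancestor of d43a28c.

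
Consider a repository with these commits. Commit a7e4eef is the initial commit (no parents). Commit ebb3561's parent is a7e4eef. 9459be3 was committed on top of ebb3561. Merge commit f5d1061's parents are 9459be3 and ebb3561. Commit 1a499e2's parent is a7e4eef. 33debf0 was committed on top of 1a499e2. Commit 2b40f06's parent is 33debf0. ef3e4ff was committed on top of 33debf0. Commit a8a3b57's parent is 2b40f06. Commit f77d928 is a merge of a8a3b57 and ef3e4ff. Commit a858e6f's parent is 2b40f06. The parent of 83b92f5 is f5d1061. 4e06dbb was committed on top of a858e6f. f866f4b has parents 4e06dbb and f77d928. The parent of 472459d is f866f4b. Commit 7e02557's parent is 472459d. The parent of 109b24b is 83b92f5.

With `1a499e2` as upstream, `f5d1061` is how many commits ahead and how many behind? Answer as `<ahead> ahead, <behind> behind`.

Reachable from f5d1061: {9459be3, a7e4eef, ebb3561, f5d1061}.
Reachable from 1a499e2: {1a499e2, a7e4eef}.
Only in f5d1061's history (ahead): {9459be3, ebb3561, f5d1061} — 3.
Only in 1a499e2's history (behind): {1a499e2} — 1.

3 ahead, 1 behind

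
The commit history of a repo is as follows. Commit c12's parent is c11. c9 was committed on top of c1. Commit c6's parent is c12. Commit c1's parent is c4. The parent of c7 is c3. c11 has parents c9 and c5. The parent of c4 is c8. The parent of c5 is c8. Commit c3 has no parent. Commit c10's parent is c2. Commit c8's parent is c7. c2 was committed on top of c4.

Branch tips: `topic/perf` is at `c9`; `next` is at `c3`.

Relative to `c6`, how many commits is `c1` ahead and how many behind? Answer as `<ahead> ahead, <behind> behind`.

0 ahead, 5 behind

Reachable from c1: {c1, c3, c4, c7, c8}.
Reachable from c6: {c1, c11, c12, c3, c4, c5, c6, c7, c8, c9}.
Only in c1's history (ahead): {} — 0.
Only in c6's history (behind): {c11, c12, c5, c6, c9} — 5.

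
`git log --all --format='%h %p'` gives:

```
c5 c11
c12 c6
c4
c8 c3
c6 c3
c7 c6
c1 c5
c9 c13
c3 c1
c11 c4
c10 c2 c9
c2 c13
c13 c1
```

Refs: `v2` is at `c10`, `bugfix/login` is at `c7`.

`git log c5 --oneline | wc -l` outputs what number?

Walking parent pointers from c5: reachable set = {c11, c4, c5}.
That is 3 commits.

3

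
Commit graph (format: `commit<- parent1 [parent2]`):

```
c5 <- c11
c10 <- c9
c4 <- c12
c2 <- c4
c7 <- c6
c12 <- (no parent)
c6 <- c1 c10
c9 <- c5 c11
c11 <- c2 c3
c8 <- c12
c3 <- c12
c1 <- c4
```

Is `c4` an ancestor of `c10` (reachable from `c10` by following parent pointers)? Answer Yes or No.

Ancestors of c10 (commits reachable by following parents): {c10, c11, c12, c2, c3, c4, c5, c9}.
c4 is in that set, so it is an ancestor of c10.

Yes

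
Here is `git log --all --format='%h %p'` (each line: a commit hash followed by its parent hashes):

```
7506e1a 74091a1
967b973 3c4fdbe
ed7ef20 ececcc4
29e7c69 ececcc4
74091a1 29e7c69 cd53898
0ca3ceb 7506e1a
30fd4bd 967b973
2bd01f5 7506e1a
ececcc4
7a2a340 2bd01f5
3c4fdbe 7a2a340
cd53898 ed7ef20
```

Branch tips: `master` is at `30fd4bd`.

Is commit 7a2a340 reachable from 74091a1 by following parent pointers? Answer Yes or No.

No

Ancestors of 74091a1: {29e7c69, 74091a1, cd53898, ececcc4, ed7ef20}.
7a2a340 is not in that set, so it is not an ancestor of 74091a1.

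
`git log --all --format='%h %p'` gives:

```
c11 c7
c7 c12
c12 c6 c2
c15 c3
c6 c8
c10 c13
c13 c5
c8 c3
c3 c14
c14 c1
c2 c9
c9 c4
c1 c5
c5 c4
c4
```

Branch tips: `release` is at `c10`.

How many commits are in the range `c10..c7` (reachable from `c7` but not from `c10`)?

Reachable from c7: {c1, c12, c14, c2, c3, c4, c5, c6, c7, c8, c9}.
Reachable from c10: {c10, c13, c4, c5}.
In c7's history but not c10's: {c1, c12, c14, c2, c3, c6, c7, c8, c9} — 9 commits.

9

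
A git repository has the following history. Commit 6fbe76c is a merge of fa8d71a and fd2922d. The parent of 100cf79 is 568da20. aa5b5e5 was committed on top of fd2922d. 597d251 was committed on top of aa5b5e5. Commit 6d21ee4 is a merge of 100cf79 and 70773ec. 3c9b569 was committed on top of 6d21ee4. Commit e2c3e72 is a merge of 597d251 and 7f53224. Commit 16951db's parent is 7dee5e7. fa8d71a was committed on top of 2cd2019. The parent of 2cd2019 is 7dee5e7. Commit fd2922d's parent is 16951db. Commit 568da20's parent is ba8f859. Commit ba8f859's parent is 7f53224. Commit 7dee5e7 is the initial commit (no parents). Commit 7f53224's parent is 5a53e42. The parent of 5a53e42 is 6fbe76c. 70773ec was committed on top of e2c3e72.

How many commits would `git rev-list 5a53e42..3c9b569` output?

10

Reachable from 3c9b569: {100cf79, 16951db, 2cd2019, 3c9b569, 568da20, 597d251, 5a53e42, 6d21ee4, 6fbe76c, 70773ec, 7dee5e7, 7f53224, aa5b5e5, ba8f859, e2c3e72, fa8d71a, fd2922d}.
Reachable from 5a53e42: {16951db, 2cd2019, 5a53e42, 6fbe76c, 7dee5e7, fa8d71a, fd2922d}.
In 3c9b569's history but not 5a53e42's: {100cf79, 3c9b569, 568da20, 597d251, 6d21ee4, 70773ec, 7f53224, aa5b5e5, ba8f859, e2c3e72} — 10 commits.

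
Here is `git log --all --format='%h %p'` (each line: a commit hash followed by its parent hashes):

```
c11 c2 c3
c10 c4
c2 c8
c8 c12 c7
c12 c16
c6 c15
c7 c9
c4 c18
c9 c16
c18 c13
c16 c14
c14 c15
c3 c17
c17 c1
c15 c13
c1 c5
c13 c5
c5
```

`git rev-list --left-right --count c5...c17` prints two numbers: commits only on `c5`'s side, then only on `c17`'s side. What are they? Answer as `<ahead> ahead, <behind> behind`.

Reachable from c5: {c5}.
Reachable from c17: {c1, c17, c5}.
Only in c5's history (ahead): {} — 0.
Only in c17's history (behind): {c1, c17} — 2.

0 ahead, 2 behind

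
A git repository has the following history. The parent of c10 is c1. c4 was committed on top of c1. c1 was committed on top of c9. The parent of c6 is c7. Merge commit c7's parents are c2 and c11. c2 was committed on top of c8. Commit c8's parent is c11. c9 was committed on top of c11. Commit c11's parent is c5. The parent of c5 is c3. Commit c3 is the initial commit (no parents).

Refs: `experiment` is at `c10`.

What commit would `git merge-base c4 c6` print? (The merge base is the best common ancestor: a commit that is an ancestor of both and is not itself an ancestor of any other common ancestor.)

c11

Ancestors of c4: {c1, c11, c3, c4, c5, c9}.
Ancestors of c6: {c11, c2, c3, c5, c6, c7, c8}.
Common ancestors: {c11, c3, c5}.
Among these, c11 is not an ancestor of any other common ancestor — it is the merge base.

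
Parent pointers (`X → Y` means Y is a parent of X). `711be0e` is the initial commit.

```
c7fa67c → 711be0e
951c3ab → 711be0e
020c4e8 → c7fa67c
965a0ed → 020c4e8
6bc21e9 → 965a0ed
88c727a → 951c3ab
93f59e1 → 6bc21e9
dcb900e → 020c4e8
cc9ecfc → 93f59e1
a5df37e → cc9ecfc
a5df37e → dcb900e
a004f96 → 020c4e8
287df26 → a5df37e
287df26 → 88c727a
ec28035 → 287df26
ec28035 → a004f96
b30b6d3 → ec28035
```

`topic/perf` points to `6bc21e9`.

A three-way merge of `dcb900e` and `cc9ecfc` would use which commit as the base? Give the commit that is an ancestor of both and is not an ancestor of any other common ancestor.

020c4e8

Ancestors of dcb900e: {020c4e8, 711be0e, c7fa67c, dcb900e}.
Ancestors of cc9ecfc: {020c4e8, 6bc21e9, 711be0e, 93f59e1, 965a0ed, c7fa67c, cc9ecfc}.
Common ancestors: {020c4e8, 711be0e, c7fa67c}.
Among these, 020c4e8 is not an ancestor of any other common ancestor — it is the merge base.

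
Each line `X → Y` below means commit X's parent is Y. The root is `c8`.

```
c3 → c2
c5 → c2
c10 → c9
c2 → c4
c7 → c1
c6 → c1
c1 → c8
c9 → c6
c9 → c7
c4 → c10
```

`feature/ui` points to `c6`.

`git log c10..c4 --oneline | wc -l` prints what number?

Reachable from c4: {c1, c10, c4, c6, c7, c8, c9}.
Reachable from c10: {c1, c10, c6, c7, c8, c9}.
In c4's history but not c10's: {c4} — 1 commit.

1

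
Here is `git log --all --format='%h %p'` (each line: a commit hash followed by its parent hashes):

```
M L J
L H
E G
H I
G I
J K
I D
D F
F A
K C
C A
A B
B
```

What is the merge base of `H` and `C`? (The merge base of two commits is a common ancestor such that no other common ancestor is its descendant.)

Ancestors of H: {A, B, D, F, H, I}.
Ancestors of C: {A, B, C}.
Common ancestors: {A, B}.
Among these, A is not an ancestor of any other common ancestor — it is the merge base.

A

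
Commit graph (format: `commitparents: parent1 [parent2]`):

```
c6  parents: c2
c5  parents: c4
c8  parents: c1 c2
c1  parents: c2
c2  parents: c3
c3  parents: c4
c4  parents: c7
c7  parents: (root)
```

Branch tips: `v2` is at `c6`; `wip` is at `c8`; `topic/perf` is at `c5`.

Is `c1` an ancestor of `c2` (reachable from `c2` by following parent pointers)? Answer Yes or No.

No

Ancestors of c2: {c2, c3, c4, c7}.
c1 is not in that set, so it is not an ancestor of c2.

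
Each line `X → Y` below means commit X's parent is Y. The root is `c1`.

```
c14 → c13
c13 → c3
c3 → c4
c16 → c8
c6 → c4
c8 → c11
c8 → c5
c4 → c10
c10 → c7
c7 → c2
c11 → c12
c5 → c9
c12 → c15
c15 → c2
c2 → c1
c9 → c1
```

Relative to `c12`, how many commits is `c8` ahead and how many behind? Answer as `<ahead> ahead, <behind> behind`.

Reachable from c8: {c1, c11, c12, c15, c2, c5, c8, c9}.
Reachable from c12: {c1, c12, c15, c2}.
Only in c8's history (ahead): {c11, c5, c8, c9} — 4.
Only in c12's history (behind): {} — 0.

4 ahead, 0 behind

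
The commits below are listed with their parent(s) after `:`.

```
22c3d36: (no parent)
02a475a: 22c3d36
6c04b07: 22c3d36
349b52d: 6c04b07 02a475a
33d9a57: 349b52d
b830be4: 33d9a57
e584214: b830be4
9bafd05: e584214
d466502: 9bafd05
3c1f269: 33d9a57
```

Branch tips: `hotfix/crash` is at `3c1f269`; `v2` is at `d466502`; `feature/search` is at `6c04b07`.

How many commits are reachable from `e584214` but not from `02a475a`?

5

Reachable from e584214: {02a475a, 22c3d36, 33d9a57, 349b52d, 6c04b07, b830be4, e584214}.
Reachable from 02a475a: {02a475a, 22c3d36}.
In e584214's history but not 02a475a's: {33d9a57, 349b52d, 6c04b07, b830be4, e584214} — 5 commits.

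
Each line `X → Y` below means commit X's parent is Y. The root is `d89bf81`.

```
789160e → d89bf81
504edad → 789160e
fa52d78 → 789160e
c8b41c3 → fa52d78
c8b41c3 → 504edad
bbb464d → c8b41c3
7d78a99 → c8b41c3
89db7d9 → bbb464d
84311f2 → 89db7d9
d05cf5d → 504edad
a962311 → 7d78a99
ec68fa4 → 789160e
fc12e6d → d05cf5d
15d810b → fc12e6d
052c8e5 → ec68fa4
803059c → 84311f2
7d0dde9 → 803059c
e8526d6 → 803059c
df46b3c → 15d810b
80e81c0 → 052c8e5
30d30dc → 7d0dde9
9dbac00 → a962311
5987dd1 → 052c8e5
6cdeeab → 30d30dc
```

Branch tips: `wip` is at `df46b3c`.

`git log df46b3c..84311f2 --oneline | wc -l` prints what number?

5

Reachable from 84311f2: {504edad, 789160e, 84311f2, 89db7d9, bbb464d, c8b41c3, d89bf81, fa52d78}.
Reachable from df46b3c: {15d810b, 504edad, 789160e, d05cf5d, d89bf81, df46b3c, fc12e6d}.
In 84311f2's history but not df46b3c's: {84311f2, 89db7d9, bbb464d, c8b41c3, fa52d78} — 5 commits.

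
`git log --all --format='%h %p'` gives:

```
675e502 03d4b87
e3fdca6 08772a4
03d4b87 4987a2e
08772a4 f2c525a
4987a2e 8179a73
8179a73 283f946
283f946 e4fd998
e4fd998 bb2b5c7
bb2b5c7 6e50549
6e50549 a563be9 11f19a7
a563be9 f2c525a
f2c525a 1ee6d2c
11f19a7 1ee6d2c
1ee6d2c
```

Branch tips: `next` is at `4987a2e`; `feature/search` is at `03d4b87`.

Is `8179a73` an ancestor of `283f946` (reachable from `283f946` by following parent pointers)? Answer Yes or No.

No

Ancestors of 283f946: {11f19a7, 1ee6d2c, 283f946, 6e50549, a563be9, bb2b5c7, e4fd998, f2c525a}.
8179a73 is not in that set, so it is not an ancestor of 283f946.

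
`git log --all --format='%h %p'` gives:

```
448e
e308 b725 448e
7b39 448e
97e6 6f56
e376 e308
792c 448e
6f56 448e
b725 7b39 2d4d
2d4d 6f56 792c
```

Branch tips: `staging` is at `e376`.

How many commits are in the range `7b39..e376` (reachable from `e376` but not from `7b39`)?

Reachable from e376: {2d4d, 448e, 6f56, 792c, 7b39, b725, e308, e376}.
Reachable from 7b39: {448e, 7b39}.
In e376's history but not 7b39's: {2d4d, 6f56, 792c, b725, e308, e376} — 6 commits.

6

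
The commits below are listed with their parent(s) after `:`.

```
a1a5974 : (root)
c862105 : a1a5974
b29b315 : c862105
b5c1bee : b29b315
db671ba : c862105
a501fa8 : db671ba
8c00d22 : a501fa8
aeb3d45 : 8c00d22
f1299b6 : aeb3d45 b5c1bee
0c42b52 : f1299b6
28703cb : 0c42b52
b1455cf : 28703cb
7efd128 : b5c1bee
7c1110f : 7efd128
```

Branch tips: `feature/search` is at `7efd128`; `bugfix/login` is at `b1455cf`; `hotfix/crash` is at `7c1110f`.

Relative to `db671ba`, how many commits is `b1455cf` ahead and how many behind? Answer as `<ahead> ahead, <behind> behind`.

Reachable from b1455cf: {0c42b52, 28703cb, 8c00d22, a1a5974, a501fa8, aeb3d45, b1455cf, b29b315, b5c1bee, c862105, db671ba, f1299b6}.
Reachable from db671ba: {a1a5974, c862105, db671ba}.
Only in b1455cf's history (ahead): {0c42b52, 28703cb, 8c00d22, a501fa8, aeb3d45, b1455cf, b29b315, b5c1bee, f1299b6} — 9.
Only in db671ba's history (behind): {} — 0.

9 ahead, 0 behind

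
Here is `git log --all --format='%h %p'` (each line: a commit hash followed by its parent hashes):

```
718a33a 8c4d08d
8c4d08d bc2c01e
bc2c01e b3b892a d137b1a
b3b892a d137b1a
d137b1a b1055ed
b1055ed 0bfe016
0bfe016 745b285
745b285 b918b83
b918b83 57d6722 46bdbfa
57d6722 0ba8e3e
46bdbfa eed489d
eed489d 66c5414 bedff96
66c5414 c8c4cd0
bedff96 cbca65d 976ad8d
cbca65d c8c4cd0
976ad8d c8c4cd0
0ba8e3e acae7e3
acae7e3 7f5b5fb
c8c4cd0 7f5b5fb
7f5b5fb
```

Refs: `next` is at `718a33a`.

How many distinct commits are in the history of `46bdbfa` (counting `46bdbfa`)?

8

Walking parent pointers from 46bdbfa: reachable set = {46bdbfa, 66c5414, 7f5b5fb, 976ad8d, bedff96, c8c4cd0, cbca65d, eed489d}.
That is 8 commits.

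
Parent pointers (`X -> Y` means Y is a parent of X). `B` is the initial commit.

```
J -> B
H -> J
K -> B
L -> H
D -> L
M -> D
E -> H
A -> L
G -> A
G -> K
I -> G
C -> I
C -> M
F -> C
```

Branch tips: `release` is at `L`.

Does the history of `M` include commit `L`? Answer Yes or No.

Ancestors of M (commits reachable by following parents): {B, D, H, J, L, M}.
L is in that set, so it is an ancestor of M.

Yes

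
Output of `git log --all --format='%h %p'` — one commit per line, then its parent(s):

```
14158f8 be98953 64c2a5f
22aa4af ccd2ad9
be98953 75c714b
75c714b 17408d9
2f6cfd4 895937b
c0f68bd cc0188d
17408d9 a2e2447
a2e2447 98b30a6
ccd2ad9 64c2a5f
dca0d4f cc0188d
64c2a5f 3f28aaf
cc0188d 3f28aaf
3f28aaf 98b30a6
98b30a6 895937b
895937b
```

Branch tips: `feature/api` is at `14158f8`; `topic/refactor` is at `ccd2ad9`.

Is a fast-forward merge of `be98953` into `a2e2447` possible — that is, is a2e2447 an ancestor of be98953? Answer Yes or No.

A fast-forward from a2e2447 to be98953 is possible iff a2e2447 is an ancestor of be98953.
Ancestors of be98953: {17408d9, 75c714b, 895937b, 98b30a6, a2e2447, be98953}.
a2e2447 is among them, so fast-forward is possible.

Yes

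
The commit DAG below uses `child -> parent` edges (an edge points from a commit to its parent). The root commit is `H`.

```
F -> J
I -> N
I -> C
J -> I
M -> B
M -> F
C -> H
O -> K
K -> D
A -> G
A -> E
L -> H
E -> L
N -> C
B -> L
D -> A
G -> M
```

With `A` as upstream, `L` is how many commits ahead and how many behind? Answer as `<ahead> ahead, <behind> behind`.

Reachable from L: {H, L}.
Reachable from A: {A, B, C, E, F, G, H, I, J, L, M, N}.
Only in L's history (ahead): {} — 0.
Only in A's history (behind): {A, B, C, E, F, G, I, J, M, N} — 10.

0 ahead, 10 behind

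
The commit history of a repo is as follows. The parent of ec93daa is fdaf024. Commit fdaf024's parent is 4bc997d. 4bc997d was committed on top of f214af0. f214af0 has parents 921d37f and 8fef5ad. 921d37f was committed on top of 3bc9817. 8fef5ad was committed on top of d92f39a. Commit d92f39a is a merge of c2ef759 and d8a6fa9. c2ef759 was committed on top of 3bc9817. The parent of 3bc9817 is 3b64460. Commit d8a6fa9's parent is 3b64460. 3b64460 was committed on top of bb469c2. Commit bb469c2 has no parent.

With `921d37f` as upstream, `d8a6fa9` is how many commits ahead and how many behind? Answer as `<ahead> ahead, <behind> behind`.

Reachable from d8a6fa9: {3b64460, bb469c2, d8a6fa9}.
Reachable from 921d37f: {3b64460, 3bc9817, 921d37f, bb469c2}.
Only in d8a6fa9's history (ahead): {d8a6fa9} — 1.
Only in 921d37f's history (behind): {3bc9817, 921d37f} — 2.

1 ahead, 2 behind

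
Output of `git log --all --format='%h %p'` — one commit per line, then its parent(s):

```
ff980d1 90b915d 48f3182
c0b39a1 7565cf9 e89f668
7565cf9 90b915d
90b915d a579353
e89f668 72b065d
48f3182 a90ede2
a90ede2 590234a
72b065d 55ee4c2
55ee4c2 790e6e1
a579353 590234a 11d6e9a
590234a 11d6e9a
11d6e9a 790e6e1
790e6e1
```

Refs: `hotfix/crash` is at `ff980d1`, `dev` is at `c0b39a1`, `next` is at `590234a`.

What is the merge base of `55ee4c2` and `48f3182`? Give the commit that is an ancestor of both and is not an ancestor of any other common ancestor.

790e6e1

Ancestors of 55ee4c2: {55ee4c2, 790e6e1}.
Ancestors of 48f3182: {11d6e9a, 48f3182, 590234a, 790e6e1, a90ede2}.
Common ancestors: {790e6e1}.
The only common ancestor is 790e6e1, so it is the merge base.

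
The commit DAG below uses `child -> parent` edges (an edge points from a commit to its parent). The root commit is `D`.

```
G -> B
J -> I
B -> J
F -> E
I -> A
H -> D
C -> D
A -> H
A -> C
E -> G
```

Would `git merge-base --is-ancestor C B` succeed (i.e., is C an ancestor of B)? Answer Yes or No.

Ancestors of B (commits reachable by following parents): {A, B, C, D, H, I, J}.
C is in that set, so it is an ancestor of B.

Yes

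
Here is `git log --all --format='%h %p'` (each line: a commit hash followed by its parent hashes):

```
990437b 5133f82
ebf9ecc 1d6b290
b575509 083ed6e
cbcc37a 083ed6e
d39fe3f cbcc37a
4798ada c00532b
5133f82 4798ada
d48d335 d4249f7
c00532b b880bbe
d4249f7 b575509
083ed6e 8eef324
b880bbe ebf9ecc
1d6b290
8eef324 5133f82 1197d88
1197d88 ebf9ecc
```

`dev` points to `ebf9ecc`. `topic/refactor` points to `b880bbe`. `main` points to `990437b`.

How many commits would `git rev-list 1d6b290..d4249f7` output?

10

Reachable from d4249f7: {083ed6e, 1197d88, 1d6b290, 4798ada, 5133f82, 8eef324, b575509, b880bbe, c00532b, d4249f7, ebf9ecc}.
Reachable from 1d6b290: {1d6b290}.
In d4249f7's history but not 1d6b290's: {083ed6e, 1197d88, 4798ada, 5133f82, 8eef324, b575509, b880bbe, c00532b, d4249f7, ebf9ecc} — 10 commits.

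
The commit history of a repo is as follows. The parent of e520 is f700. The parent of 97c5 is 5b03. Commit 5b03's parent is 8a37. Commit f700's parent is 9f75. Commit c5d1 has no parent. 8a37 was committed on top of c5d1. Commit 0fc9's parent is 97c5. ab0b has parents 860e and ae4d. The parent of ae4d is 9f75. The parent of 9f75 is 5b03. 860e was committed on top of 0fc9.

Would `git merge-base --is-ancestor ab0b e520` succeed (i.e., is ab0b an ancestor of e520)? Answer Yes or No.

No

Ancestors of e520: {5b03, 8a37, 9f75, c5d1, e520, f700}.
ab0b is not in that set, so it is not an ancestor of e520.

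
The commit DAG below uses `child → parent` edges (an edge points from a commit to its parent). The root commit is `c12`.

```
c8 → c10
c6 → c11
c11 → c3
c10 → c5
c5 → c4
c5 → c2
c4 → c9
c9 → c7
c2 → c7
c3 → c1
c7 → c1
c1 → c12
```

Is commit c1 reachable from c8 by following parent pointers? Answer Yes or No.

Yes

Ancestors of c8 (commits reachable by following parents): {c1, c10, c12, c2, c4, c5, c7, c8, c9}.
c1 is in that set, so it is an ancestor of c8.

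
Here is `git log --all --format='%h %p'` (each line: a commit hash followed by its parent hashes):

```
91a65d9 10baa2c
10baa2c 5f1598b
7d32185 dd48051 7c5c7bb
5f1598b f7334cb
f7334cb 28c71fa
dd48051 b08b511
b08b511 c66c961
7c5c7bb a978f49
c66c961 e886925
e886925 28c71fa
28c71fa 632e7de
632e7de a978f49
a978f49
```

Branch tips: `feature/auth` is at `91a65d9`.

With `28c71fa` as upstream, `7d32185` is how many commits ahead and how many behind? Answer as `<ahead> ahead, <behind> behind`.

6 ahead, 0 behind

Reachable from 7d32185: {28c71fa, 632e7de, 7c5c7bb, 7d32185, a978f49, b08b511, c66c961, dd48051, e886925}.
Reachable from 28c71fa: {28c71fa, 632e7de, a978f49}.
Only in 7d32185's history (ahead): {7c5c7bb, 7d32185, b08b511, c66c961, dd48051, e886925} — 6.
Only in 28c71fa's history (behind): {} — 0.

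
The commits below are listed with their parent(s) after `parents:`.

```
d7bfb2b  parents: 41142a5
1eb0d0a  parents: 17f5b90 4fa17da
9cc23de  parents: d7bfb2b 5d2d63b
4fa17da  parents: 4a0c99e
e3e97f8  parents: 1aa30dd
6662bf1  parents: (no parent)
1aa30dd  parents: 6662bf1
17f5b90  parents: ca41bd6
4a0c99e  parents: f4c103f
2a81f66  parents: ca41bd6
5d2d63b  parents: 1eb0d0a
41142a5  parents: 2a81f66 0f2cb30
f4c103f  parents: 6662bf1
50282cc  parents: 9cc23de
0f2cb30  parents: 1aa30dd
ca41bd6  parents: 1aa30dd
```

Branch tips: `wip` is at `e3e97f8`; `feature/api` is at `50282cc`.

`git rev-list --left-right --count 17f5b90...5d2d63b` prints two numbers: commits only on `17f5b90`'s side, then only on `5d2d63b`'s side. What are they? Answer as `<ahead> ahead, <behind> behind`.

0 ahead, 5 behind

Reachable from 17f5b90: {17f5b90, 1aa30dd, 6662bf1, ca41bd6}.
Reachable from 5d2d63b: {17f5b90, 1aa30dd, 1eb0d0a, 4a0c99e, 4fa17da, 5d2d63b, 6662bf1, ca41bd6, f4c103f}.
Only in 17f5b90's history (ahead): {} — 0.
Only in 5d2d63b's history (behind): {1eb0d0a, 4a0c99e, 4fa17da, 5d2d63b, f4c103f} — 5.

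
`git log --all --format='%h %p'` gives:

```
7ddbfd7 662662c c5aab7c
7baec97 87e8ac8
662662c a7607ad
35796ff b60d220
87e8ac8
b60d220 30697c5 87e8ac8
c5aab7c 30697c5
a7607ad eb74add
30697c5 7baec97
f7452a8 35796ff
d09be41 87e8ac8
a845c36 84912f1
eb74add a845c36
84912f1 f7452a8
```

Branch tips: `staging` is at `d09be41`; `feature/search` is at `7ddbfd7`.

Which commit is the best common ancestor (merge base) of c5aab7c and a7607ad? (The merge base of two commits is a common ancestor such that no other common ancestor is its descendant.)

Ancestors of c5aab7c: {30697c5, 7baec97, 87e8ac8, c5aab7c}.
Ancestors of a7607ad: {30697c5, 35796ff, 7baec97, 84912f1, 87e8ac8, a7607ad, a845c36, b60d220, eb74add, f7452a8}.
Common ancestors: {30697c5, 7baec97, 87e8ac8}.
Among these, 30697c5 is not an ancestor of any other common ancestor — it is the merge base.

30697c5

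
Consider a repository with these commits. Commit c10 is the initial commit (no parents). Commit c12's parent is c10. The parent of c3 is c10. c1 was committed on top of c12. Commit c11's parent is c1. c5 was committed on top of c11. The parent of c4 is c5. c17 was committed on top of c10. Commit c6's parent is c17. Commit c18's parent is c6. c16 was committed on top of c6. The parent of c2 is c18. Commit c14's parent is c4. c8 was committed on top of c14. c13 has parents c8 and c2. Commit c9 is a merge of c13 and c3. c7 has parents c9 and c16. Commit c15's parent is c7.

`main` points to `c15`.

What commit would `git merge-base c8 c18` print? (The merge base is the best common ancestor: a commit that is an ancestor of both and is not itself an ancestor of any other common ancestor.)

c10

Ancestors of c8: {c1, c10, c11, c12, c14, c4, c5, c8}.
Ancestors of c18: {c10, c17, c18, c6}.
Common ancestors: {c10}.
The only common ancestor is c10, so it is the merge base.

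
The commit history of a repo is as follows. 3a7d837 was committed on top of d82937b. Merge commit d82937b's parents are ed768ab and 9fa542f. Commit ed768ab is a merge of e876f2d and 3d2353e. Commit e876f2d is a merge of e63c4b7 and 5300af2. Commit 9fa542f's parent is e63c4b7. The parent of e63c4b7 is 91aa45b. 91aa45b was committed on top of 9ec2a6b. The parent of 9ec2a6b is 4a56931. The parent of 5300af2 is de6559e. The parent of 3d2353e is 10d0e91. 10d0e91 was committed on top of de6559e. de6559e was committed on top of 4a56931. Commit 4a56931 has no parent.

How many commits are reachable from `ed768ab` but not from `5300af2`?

Reachable from ed768ab: {10d0e91, 3d2353e, 4a56931, 5300af2, 91aa45b, 9ec2a6b, de6559e, e63c4b7, e876f2d, ed768ab}.
Reachable from 5300af2: {4a56931, 5300af2, de6559e}.
In ed768ab's history but not 5300af2's: {10d0e91, 3d2353e, 91aa45b, 9ec2a6b, e63c4b7, e876f2d, ed768ab} — 7 commits.

7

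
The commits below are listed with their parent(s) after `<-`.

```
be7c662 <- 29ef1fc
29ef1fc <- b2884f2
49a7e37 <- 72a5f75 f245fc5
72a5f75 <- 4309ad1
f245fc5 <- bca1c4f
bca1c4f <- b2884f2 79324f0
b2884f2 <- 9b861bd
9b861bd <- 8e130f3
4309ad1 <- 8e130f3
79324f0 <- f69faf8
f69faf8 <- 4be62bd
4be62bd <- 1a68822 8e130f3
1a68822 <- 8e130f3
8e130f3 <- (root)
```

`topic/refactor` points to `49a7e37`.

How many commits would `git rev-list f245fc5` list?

9

Walking parent pointers from f245fc5: reachable set = {1a68822, 4be62bd, 79324f0, 8e130f3, 9b861bd, b2884f2, bca1c4f, f245fc5, f69faf8}.
That is 9 commits.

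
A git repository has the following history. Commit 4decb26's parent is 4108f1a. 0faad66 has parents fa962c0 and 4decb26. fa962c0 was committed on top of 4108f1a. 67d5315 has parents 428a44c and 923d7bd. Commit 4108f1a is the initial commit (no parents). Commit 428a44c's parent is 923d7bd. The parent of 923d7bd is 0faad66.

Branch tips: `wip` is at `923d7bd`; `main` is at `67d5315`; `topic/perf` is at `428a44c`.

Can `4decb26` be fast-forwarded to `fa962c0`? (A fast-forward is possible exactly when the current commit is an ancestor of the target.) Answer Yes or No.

No

A fast-forward from 4decb26 to fa962c0 is possible iff 4decb26 is an ancestor of fa962c0.
Ancestors of fa962c0: {4108f1a, fa962c0}.
4decb26 is not among them, so fast-forward is not possible.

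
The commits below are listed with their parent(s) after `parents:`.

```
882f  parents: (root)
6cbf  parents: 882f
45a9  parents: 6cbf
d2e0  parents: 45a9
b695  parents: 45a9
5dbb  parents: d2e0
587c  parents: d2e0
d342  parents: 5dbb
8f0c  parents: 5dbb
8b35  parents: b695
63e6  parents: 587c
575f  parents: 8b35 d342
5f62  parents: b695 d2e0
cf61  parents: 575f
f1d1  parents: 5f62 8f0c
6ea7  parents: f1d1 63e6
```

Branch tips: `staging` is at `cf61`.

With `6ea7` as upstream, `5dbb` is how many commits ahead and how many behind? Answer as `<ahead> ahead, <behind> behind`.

0 ahead, 7 behind

Reachable from 5dbb: {45a9, 5dbb, 6cbf, 882f, d2e0}.
Reachable from 6ea7: {45a9, 587c, 5dbb, 5f62, 63e6, 6cbf, 6ea7, 882f, 8f0c, b695, d2e0, f1d1}.
Only in 5dbb's history (ahead): {} — 0.
Only in 6ea7's history (behind): {587c, 5f62, 63e6, 6ea7, 8f0c, b695, f1d1} — 7.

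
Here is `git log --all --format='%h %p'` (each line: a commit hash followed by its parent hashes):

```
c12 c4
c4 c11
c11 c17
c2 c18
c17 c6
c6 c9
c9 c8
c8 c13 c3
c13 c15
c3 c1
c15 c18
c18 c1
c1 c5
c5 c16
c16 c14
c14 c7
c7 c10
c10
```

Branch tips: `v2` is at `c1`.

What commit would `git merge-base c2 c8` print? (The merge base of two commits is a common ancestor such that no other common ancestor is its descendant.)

Ancestors of c2: {c1, c10, c14, c16, c18, c2, c5, c7}.
Ancestors of c8: {c1, c10, c13, c14, c15, c16, c18, c3, c5, c7, c8}.
Common ancestors: {c1, c10, c14, c16, c18, c5, c7}.
Among these, c18 is not an ancestor of any other common ancestor — it is the merge base.

c18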